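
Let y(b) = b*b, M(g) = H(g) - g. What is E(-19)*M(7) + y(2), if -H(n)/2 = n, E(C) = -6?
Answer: 130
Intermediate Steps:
H(n) = -2*n
M(g) = -3*g (M(g) = -2*g - g = -3*g)
y(b) = b²
E(-19)*M(7) + y(2) = -(-18)*7 + 2² = -6*(-21) + 4 = 126 + 4 = 130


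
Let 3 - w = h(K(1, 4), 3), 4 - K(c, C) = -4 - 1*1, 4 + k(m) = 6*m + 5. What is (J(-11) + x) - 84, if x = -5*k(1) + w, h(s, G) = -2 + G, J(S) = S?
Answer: -128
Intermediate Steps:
k(m) = 1 + 6*m (k(m) = -4 + (6*m + 5) = -4 + (5 + 6*m) = 1 + 6*m)
K(c, C) = 9 (K(c, C) = 4 - (-4 - 1*1) = 4 - (-4 - 1) = 4 - 1*(-5) = 4 + 5 = 9)
w = 2 (w = 3 - (-2 + 3) = 3 - 1*1 = 3 - 1 = 2)
x = -33 (x = -5*(1 + 6*1) + 2 = -5*(1 + 6) + 2 = -5*7 + 2 = -35 + 2 = -33)
(J(-11) + x) - 84 = (-11 - 33) - 84 = -44 - 84 = -128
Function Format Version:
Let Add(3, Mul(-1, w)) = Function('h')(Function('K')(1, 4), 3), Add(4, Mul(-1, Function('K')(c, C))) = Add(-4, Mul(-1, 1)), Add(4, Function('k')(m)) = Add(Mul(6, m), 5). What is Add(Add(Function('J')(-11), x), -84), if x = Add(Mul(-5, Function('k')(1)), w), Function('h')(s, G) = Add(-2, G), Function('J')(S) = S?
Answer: -128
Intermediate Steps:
Function('k')(m) = Add(1, Mul(6, m)) (Function('k')(m) = Add(-4, Add(Mul(6, m), 5)) = Add(-4, Add(5, Mul(6, m))) = Add(1, Mul(6, m)))
Function('K')(c, C) = 9 (Function('K')(c, C) = Add(4, Mul(-1, Add(-4, Mul(-1, 1)))) = Add(4, Mul(-1, Add(-4, -1))) = Add(4, Mul(-1, -5)) = Add(4, 5) = 9)
w = 2 (w = Add(3, Mul(-1, Add(-2, 3))) = Add(3, Mul(-1, 1)) = Add(3, -1) = 2)
x = -33 (x = Add(Mul(-5, Add(1, Mul(6, 1))), 2) = Add(Mul(-5, Add(1, 6)), 2) = Add(Mul(-5, 7), 2) = Add(-35, 2) = -33)
Add(Add(Function('J')(-11), x), -84) = Add(Add(-11, -33), -84) = Add(-44, -84) = -128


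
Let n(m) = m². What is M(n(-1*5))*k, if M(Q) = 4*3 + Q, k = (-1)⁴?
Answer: 37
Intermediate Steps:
k = 1
M(Q) = 12 + Q
M(n(-1*5))*k = (12 + (-1*5)²)*1 = (12 + (-5)²)*1 = (12 + 25)*1 = 37*1 = 37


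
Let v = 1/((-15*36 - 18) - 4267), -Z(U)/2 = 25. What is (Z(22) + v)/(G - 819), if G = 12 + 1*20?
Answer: 241251/3797275 ≈ 0.063533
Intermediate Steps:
G = 32 (G = 12 + 20 = 32)
Z(U) = -50 (Z(U) = -2*25 = -50)
v = -1/4825 (v = 1/((-540 - 18) - 4267) = 1/(-558 - 4267) = 1/(-4825) = -1/4825 ≈ -0.00020725)
(Z(22) + v)/(G - 819) = (-50 - 1/4825)/(32 - 819) = -241251/4825/(-787) = -241251/4825*(-1/787) = 241251/3797275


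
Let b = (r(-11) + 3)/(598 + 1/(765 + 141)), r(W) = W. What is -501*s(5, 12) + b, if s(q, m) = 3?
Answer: -814316115/541789 ≈ -1503.0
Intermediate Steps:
b = -7248/541789 (b = (-11 + 3)/(598 + 1/(765 + 141)) = -8/(598 + 1/906) = -8/541789/906 = -8*906/541789 = -7248/541789 ≈ -0.013378)
-501*s(5, 12) + b = -501*3 - 7248/541789 = -1503 - 7248/541789 = -814316115/541789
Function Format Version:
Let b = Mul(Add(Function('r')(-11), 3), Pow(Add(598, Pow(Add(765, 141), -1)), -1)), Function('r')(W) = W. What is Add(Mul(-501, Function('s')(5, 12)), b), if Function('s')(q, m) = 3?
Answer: Rational(-814316115, 541789) ≈ -1503.0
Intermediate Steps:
b = Rational(-7248, 541789) (b = Mul(Add(-11, 3), Pow(Add(598, Pow(Add(765, 141), -1)), -1)) = Mul(-8, Pow(Add(598, Pow(906, -1)), -1)) = Mul(-8, Pow(Add(598, Rational(1, 906)), -1)) = Mul(-8, Pow(Rational(541789, 906), -1)) = Mul(-8, Rational(906, 541789)) = Rational(-7248, 541789) ≈ -0.013378)
Add(Mul(-501, Function('s')(5, 12)), b) = Add(Mul(-501, 3), Rational(-7248, 541789)) = Add(-1503, Rational(-7248, 541789)) = Rational(-814316115, 541789)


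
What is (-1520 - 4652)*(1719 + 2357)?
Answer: -25157072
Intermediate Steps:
(-1520 - 4652)*(1719 + 2357) = -6172*4076 = -25157072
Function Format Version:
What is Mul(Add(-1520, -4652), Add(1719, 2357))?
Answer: -25157072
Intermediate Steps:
Mul(Add(-1520, -4652), Add(1719, 2357)) = Mul(-6172, 4076) = -25157072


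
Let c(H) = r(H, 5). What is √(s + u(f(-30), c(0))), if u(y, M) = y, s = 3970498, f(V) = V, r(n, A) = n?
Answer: 2*√992617 ≈ 1992.6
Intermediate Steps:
c(H) = H
√(s + u(f(-30), c(0))) = √(3970498 - 30) = √3970468 = 2*√992617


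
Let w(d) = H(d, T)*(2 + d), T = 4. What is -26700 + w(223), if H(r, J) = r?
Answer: 23475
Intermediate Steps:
w(d) = d*(2 + d)
-26700 + w(223) = -26700 + 223*(2 + 223) = -26700 + 223*225 = -26700 + 50175 = 23475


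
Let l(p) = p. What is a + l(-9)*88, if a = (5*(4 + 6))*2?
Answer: -692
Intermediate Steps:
a = 100 (a = (5*10)*2 = 50*2 = 100)
a + l(-9)*88 = 100 - 9*88 = 100 - 792 = -692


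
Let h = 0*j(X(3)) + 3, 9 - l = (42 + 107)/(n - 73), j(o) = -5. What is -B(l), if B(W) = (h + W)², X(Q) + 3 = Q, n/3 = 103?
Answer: -7198489/55696 ≈ -129.25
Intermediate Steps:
n = 309 (n = 3*103 = 309)
X(Q) = -3 + Q
l = 1975/236 (l = 9 - (42 + 107)/(309 - 73) = 9 - 149/236 = 1975/236 ≈ 8.3686)
h = 3 (h = 0*(-5) + 3 = 0 + 3 = 3)
B(W) = (3 + W)²
-B(l) = -(3 + 1975/236)² = -(2683/236)² = -1*7198489/55696 = -7198489/55696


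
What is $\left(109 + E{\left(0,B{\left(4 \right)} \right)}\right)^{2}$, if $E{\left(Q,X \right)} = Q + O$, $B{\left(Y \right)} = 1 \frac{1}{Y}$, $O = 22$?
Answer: $17161$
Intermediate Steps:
$B{\left(Y \right)} = \frac{1}{Y}$
$E{\left(Q,X \right)} = 22 + Q$ ($E{\left(Q,X \right)} = Q + 22 = 22 + Q$)
$\left(109 + E{\left(0,B{\left(4 \right)} \right)}\right)^{2} = \left(109 + \left(22 + 0\right)\right)^{2} = \left(109 + 22\right)^{2} = 131^{2} = 17161$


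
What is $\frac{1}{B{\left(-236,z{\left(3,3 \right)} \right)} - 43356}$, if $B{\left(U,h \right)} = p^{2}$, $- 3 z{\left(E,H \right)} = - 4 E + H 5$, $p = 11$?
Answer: $- \frac{1}{43235} \approx -2.3129 \cdot 10^{-5}$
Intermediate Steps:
$z{\left(E,H \right)} = - \frac{5 H}{3} + \frac{4 E}{3}$ ($z{\left(E,H \right)} = - \frac{- 4 E + H 5}{3} = - \frac{- 4 E + 5 H}{3} = - \frac{5 H}{3} + \frac{4 E}{3}$)
$B{\left(U,h \right)} = 121$ ($B{\left(U,h \right)} = 11^{2} = 121$)
$\frac{1}{B{\left(-236,z{\left(3,3 \right)} \right)} - 43356} = \frac{1}{121 - 43356} = \frac{1}{-43235} = - \frac{1}{43235}$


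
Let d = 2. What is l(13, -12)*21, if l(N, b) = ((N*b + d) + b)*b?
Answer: 41832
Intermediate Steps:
l(N, b) = b*(2 + b + N*b) (l(N, b) = ((N*b + 2) + b)*b = ((2 + N*b) + b)*b = (2 + b + N*b)*b = b*(2 + b + N*b))
l(13, -12)*21 = -12*(2 - 12 + 13*(-12))*21 = -12*(2 - 12 - 156)*21 = -12*(-166)*21 = 1992*21 = 41832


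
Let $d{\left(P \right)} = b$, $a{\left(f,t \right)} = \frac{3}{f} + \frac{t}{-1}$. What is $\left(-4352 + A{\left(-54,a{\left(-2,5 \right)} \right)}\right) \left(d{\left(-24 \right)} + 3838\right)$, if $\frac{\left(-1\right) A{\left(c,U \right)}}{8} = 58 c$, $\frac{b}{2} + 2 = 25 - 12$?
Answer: $79917440$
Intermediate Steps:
$b = 22$ ($b = -4 + 2 \left(25 - 12\right) = -4 + 2 \cdot 13 = -4 + 26 = 22$)
$a{\left(f,t \right)} = - t + \frac{3}{f}$ ($a{\left(f,t \right)} = \frac{3}{f} + t \left(-1\right) = \frac{3}{f} - t = - t + \frac{3}{f}$)
$d{\left(P \right)} = 22$
$A{\left(c,U \right)} = - 464 c$ ($A{\left(c,U \right)} = - 8 \cdot 58 c = - 464 c$)
$\left(-4352 + A{\left(-54,a{\left(-2,5 \right)} \right)}\right) \left(d{\left(-24 \right)} + 3838\right) = \left(-4352 - -25056\right) \left(22 + 3838\right) = \left(-4352 + 25056\right) 3860 = 20704 \cdot 3860 = 79917440$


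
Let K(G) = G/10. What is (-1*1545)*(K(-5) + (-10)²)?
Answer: -307455/2 ≈ -1.5373e+5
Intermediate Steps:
K(G) = G/10 (K(G) = G*(⅒) = G/10)
(-1*1545)*(K(-5) + (-10)²) = (-1*1545)*((⅒)*(-5) + (-10)²) = -1545*(-½ + 100) = -1545*199/2 = -307455/2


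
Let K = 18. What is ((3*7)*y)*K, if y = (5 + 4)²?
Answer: 30618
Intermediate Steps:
y = 81 (y = 9² = 81)
((3*7)*y)*K = ((3*7)*81)*18 = (21*81)*18 = 1701*18 = 30618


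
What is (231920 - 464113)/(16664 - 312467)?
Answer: 232193/295803 ≈ 0.78496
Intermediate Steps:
(231920 - 464113)/(16664 - 312467) = -232193/(-295803) = -232193*(-1/295803) = 232193/295803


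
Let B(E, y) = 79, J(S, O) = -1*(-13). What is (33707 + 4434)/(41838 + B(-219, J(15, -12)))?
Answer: 38141/41917 ≈ 0.90992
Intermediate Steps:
J(S, O) = 13
(33707 + 4434)/(41838 + B(-219, J(15, -12))) = (33707 + 4434)/(41838 + 79) = 38141/41917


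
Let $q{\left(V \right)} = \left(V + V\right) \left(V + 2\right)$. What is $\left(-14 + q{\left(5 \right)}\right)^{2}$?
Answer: $3136$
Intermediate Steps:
$q{\left(V \right)} = 2 V \left(2 + V\right)$
$\left(-14 + q{\left(5 \right)}\right)^{2} = \left(-14 + 2 \cdot 5 \left(2 + 5\right)\right)^{2} = \left(-14 + 2 \cdot 5 \cdot 7\right)^{2} = \left(-14 + 70\right)^{2} = 56^{2} = 3136$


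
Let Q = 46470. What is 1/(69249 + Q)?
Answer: 1/115719 ≈ 8.6416e-6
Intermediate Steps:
1/(69249 + Q) = 1/(69249 + 46470) = 1/115719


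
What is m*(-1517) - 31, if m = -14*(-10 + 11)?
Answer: 21207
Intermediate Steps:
m = -14 (m = -14*1 = -14)
m*(-1517) - 31 = -14*(-1517) - 31 = 21238 - 31 = 21207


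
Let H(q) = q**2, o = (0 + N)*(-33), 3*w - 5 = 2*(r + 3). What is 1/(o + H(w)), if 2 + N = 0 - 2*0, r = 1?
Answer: 9/763 ≈ 0.011796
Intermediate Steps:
N = -2 (N = -2 + (0 - 2*0) = -2 + (0 + 0) = -2 + 0 = -2)
w = 13/3 (w = 5/3 + (2*(1 + 3))/3 = 5/3 + (2*4)/3 = 5/3 + (1/3)*8 = 5/3 + 8/3 = 13/3 ≈ 4.3333)
o = 66 (o = (0 - 2)*(-33) = -2*(-33) = 66)
1/(o + H(w)) = 1/(66 + (13/3)**2) = 1/(66 + 169/9) = 1/(763/9) = 9/763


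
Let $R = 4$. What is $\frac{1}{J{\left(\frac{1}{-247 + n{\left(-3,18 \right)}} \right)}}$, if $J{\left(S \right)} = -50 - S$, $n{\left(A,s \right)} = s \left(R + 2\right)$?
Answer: $- \frac{139}{6949} \approx -0.020003$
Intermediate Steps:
$n{\left(A,s \right)} = 6 s$ ($n{\left(A,s \right)} = s \left(4 + 2\right) = s 6 = 6 s$)
$\frac{1}{J{\left(\frac{1}{-247 + n{\left(-3,18 \right)}} \right)}} = \frac{1}{-50 - \frac{1}{-247 + 6 \cdot 18}} = \frac{1}{-50 - \frac{1}{-247 + 108}} = \frac{1}{-50 - \frac{1}{-139}} = \frac{1}{-50 - - \frac{1}{139}} = \frac{1}{-50 + \frac{1}{139}} = \frac{1}{- \frac{6949}{139}} = - \frac{139}{6949}$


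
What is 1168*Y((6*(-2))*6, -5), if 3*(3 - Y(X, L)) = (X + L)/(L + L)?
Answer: 7592/15 ≈ 506.13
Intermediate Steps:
Y(X, L) = 3 - (L + X)/(6*L) (Y(X, L) = 3 - (X + L)/(3*(L + L)) = 3 - (L + X)/(3*(2*L)) = 3 - (L + X)*1/(2*L)/3 = 3 - (L + X)/(6*L))
1168*Y((6*(-2))*6, -5) = 1168*((⅙)*(-6*(-2)*6 + 17*(-5))/(-5)) = 1168*((⅙)*(-⅕)*(-(-12)*6 - 85)) = 1168*((⅙)*(-⅕)*(-1*(-72) - 85)) = 1168*((⅙)*(-⅕)*(72 - 85)) = 1168*((⅙)*(-⅕)*(-13)) = 1168*(13/30) = 7592/15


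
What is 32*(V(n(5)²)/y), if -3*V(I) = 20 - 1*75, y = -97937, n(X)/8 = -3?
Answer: -1760/293811 ≈ -0.0059902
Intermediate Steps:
n(X) = -24 (n(X) = 8*(-3) = -24)
V(I) = 55/3 (V(I) = -(20 - 1*75)/3 = -(20 - 75)/3 = -⅓*(-55) = 55/3)
32*(V(n(5)²)/y) = 32*((55/3)/(-97937)) = 32*((55/3)*(-1/97937)) = 32*(-55/293811) = -1760/293811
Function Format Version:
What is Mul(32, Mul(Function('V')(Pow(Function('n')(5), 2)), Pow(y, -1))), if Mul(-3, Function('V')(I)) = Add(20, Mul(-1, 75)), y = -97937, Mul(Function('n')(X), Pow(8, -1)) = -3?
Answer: Rational(-1760, 293811) ≈ -0.0059902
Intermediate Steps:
Function('n')(X) = -24 (Function('n')(X) = Mul(8, -3) = -24)
Function('V')(I) = Rational(55, 3) (Function('V')(I) = Mul(Rational(-1, 3), Add(20, Mul(-1, 75))) = Mul(Rational(-1, 3), Add(20, -75)) = Mul(Rational(-1, 3), -55) = Rational(55, 3))
Mul(32, Mul(Function('V')(Pow(Function('n')(5), 2)), Pow(y, -1))) = Mul(32, Mul(Rational(55, 3), Pow(-97937, -1))) = Mul(32, Mul(Rational(55, 3), Rational(-1, 97937))) = Mul(32, Rational(-55, 293811)) = Rational(-1760, 293811)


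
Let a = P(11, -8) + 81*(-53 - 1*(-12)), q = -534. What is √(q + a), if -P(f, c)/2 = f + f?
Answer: I*√3899 ≈ 62.442*I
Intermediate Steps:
P(f, c) = -4*f (P(f, c) = -2*(f + f) = -4*f)
a = -3365 (a = -4*11 + 81*(-53 - 1*(-12)) = -44 + 81*(-53 + 12) = -44 + 81*(-41) = -44 - 3321 = -3365)
√(q + a) = √(-534 - 3365) = √(-3899) = I*√3899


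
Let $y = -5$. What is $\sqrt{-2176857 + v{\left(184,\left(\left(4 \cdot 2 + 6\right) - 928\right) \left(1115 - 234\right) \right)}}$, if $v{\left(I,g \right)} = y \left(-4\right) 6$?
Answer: $i \sqrt{2176737} \approx 1475.4 i$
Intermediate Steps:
$v{\left(I,g \right)} = 120$ ($v{\left(I,g \right)} = \left(-5\right) \left(-4\right) 6 = 20 \cdot 6 = 120$)
$\sqrt{-2176857 + v{\left(184,\left(\left(4 \cdot 2 + 6\right) - 928\right) \left(1115 - 234\right) \right)}} = \sqrt{-2176857 + 120} = \sqrt{-2176737} = i \sqrt{2176737}$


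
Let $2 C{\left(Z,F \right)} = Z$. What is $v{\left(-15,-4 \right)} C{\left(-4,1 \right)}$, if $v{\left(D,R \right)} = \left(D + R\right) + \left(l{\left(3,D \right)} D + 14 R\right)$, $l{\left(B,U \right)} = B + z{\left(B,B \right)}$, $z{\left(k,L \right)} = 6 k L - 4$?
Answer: $1740$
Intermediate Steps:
$z{\left(k,L \right)} = -4 + 6 L k$ ($z{\left(k,L \right)} = 6 L k - 4 = -4 + 6 L k$)
$C{\left(Z,F \right)} = \frac{Z}{2}$
$l{\left(B,U \right)} = -4 + B + 6 B^{2}$ ($l{\left(B,U \right)} = B + \left(-4 + 6 B B\right) = B + \left(-4 + 6 B^{2}\right) = -4 + B + 6 B^{2}$)
$v{\left(D,R \right)} = 15 R + 54 D$ ($v{\left(D,R \right)} = \left(D + R\right) + \left(\left(-4 + 3 + 6 \cdot 3^{2}\right) D + 14 R\right) = \left(D + R\right) + \left(\left(-4 + 3 + 6 \cdot 9\right) D + 14 R\right) = \left(D + R\right) + \left(\left(-4 + 3 + 54\right) D + 14 R\right) = \left(D + R\right) + \left(53 D + 14 R\right) = \left(D + R\right) + \left(14 R + 53 D\right) = 15 R + 54 D$)
$v{\left(-15,-4 \right)} C{\left(-4,1 \right)} = \left(15 \left(-4\right) + 54 \left(-15\right)\right) \frac{1}{2} \left(-4\right) = \left(-60 - 810\right) \left(-2\right) = \left(-870\right) \left(-2\right) = 1740$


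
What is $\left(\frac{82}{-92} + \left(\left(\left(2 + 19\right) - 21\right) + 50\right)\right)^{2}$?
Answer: $\frac{5103081}{2116} \approx 2411.7$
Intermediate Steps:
$\left(\frac{82}{-92} + \left(\left(\left(2 + 19\right) - 21\right) + 50\right)\right)^{2} = \left(82 \left(- \frac{1}{92}\right) + \left(\left(21 - 21\right) + 50\right)\right)^{2} = \left(- \frac{41}{46} + \left(0 + 50\right)\right)^{2} = \left(- \frac{41}{46} + 50\right)^{2} = \left(\frac{2259}{46}\right)^{2} = \frac{5103081}{2116}$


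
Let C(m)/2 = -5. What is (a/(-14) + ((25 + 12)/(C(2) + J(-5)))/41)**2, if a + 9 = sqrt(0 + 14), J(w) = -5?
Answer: 30465439/74132100 - 5017*sqrt(14)/60270 ≈ 0.099498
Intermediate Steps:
a = -9 + sqrt(14) (a = -9 + sqrt(0 + 14) = -9 + sqrt(14) ≈ -5.2583)
C(m) = -10 (C(m) = 2*(-5) = -10)
(a/(-14) + ((25 + 12)/(C(2) + J(-5)))/41)**2 = ((-9 + sqrt(14))/(-14) + ((25 + 12)/(-10 - 5))/41)**2 = ((-9 + sqrt(14))*(-1/14) + (37/(-15))*(1/41))**2 = ((9/14 - sqrt(14)/14) + (37*(-1/15))*(1/41))**2 = ((9/14 - sqrt(14)/14) - 37/15*1/41)**2 = ((9/14 - sqrt(14)/14) - 37/615)**2 = (5017/8610 - sqrt(14)/14)**2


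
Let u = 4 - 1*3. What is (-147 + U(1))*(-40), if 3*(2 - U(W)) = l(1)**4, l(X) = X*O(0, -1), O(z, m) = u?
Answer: 17440/3 ≈ 5813.3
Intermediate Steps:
u = 1 (u = 4 - 3 = 1)
O(z, m) = 1
l(X) = X (l(X) = X*1 = X)
U(W) = 5/3 (U(W) = 2 - 1/3*1**4 = 2 - 1/3*1 = 2 - 1/3 = 5/3)
(-147 + U(1))*(-40) = (-147 + 5/3)*(-40) = -436/3*(-40) = 17440/3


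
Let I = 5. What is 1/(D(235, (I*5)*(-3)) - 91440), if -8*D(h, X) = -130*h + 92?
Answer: -4/350531 ≈ -1.1411e-5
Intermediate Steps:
D(h, X) = -23/2 + 65*h/4 (D(h, X) = -(-130*h + 92)/8 = -(92 - 130*h)/8 = -23/2 + 65*h/4)
1/(D(235, (I*5)*(-3)) - 91440) = 1/((-23/2 + (65/4)*235) - 91440) = 1/((-23/2 + 15275/4) - 91440) = 1/(15229/4 - 91440) = 1/(-350531/4) = -4/350531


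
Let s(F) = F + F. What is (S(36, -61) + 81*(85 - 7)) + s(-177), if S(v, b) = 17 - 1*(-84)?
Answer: 6065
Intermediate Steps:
s(F) = 2*F
S(v, b) = 101 (S(v, b) = 17 + 84 = 101)
(S(36, -61) + 81*(85 - 7)) + s(-177) = (101 + 81*(85 - 7)) + 2*(-177) = (101 + 81*78) - 354 = (101 + 6318) - 354 = 6419 - 354 = 6065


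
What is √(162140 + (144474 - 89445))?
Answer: √217169 ≈ 466.01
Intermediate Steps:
√(162140 + (144474 - 89445)) = √(162140 + 55029) = √217169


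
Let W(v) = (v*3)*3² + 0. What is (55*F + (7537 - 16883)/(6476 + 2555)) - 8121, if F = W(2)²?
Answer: 1375041683/9031 ≈ 1.5226e+5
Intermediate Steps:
W(v) = 27*v (W(v) = (3*v)*9 + 0 = 27*v + 0 = 27*v)
F = 2916 (F = (27*2)² = 54² = 2916)
(55*F + (7537 - 16883)/(6476 + 2555)) - 8121 = (55*2916 + (7537 - 16883)/(6476 + 2555)) - 8121 = (160380 - 9346/9031) - 8121 = 1448382434/9031 - 8121 = 1375041683/9031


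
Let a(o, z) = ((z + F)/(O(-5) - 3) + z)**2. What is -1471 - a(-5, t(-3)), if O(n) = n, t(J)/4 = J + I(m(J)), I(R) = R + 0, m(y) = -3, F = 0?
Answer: -1912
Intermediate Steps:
I(R) = R
t(J) = -12 + 4*J (t(J) = 4*(J - 3) = 4*(-3 + J) = -12 + 4*J)
a(o, z) = 49*z**2/64 (a(o, z) = ((z + 0)/(-5 - 3) + z)**2 = (z/(-8) + z)**2 = (z*(-1/8) + z)**2 = (-z/8 + z)**2 = (7*z/8)**2 = 49*z**2/64)
-1471 - a(-5, t(-3)) = -1471 - 49*(-12 + 4*(-3))**2/64 = -1471 - 49*(-12 - 12)**2/64 = -1471 - 49*(-24)**2/64 = -1471 - 49*576/64 = -1471 - 1*441 = -1471 - 441 = -1912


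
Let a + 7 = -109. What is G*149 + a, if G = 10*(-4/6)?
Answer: -3328/3 ≈ -1109.3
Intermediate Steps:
a = -116 (a = -7 - 109 = -116)
G = -20/3 (G = 10*(-4*⅙) = 10*(-⅔) = -20/3 ≈ -6.6667)
G*149 + a = -20/3*149 - 116 = -2980/3 - 116 = -3328/3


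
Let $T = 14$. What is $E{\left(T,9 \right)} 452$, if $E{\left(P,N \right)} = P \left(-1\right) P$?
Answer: $-88592$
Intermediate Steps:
$E{\left(P,N \right)} = - P^{2}$ ($E{\left(P,N \right)} = - P P = - P^{2}$)
$E{\left(T,9 \right)} 452 = - 14^{2} \cdot 452 = \left(-1\right) 196 \cdot 452 = \left(-196\right) 452 = -88592$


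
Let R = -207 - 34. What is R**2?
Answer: 58081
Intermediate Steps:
R = -241
R**2 = (-241)**2 = 58081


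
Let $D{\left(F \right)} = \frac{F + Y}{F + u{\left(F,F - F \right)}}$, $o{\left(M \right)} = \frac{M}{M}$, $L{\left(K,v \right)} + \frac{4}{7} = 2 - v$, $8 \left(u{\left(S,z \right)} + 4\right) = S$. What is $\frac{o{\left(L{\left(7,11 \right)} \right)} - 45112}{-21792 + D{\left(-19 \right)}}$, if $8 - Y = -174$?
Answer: $\frac{832503}{402280} \approx 2.0695$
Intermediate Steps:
$u{\left(S,z \right)} = -4 + \frac{S}{8}$
$Y = 182$ ($Y = 8 - -174 = 8 + 174 = 182$)
$L{\left(K,v \right)} = \frac{10}{7} - v$ ($L{\left(K,v \right)} = - \frac{4}{7} - \left(-2 + v\right) = \frac{10}{7} - v$)
$o{\left(M \right)} = 1$
$D{\left(F \right)} = \frac{182 + F}{-4 + \frac{9 F}{8}}$ ($D{\left(F \right)} = \frac{F + 182}{F + \left(-4 + \frac{F}{8}\right)} = \frac{182 + F}{-4 + \frac{9 F}{8}}$)
$\frac{o{\left(L{\left(7,11 \right)} \right)} - 45112}{-21792 + D{\left(-19 \right)}} = \frac{1 - 45112}{-21792 + \frac{8 \left(182 - 19\right)}{-32 + 9 \left(-19\right)}} = - \frac{45111}{-21792 + 8 \frac{1}{-32 - 171} \cdot 163} = - \frac{45111}{-21792 + 8 \frac{1}{-203} \cdot 163} = - \frac{45111}{-21792 + 8 \left(- \frac{1}{203}\right) 163} = - \frac{45111}{-21792 - \frac{1304}{203}} = - \frac{45111}{- \frac{4425080}{203}} = \left(-45111\right) \left(- \frac{203}{4425080}\right) = \frac{832503}{402280}$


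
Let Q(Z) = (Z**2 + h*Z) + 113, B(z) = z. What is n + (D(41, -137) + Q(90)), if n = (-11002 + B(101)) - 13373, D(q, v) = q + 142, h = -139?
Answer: -28388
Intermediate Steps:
D(q, v) = 142 + q
Q(Z) = 113 + Z**2 - 139*Z (Q(Z) = (Z**2 - 139*Z) + 113 = 113 + Z**2 - 139*Z)
n = -24274 (n = (-11002 + 101) - 13373 = -10901 - 13373 = -24274)
n + (D(41, -137) + Q(90)) = -24274 + ((142 + 41) + (113 + 90**2 - 139*90)) = -24274 + (183 + (113 + 8100 - 12510)) = -24274 + (183 - 4297) = -24274 - 4114 = -28388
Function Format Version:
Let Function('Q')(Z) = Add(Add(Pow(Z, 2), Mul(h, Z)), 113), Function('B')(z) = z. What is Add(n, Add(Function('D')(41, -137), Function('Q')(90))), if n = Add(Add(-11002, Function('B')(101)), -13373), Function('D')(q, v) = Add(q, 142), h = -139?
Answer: -28388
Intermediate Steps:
Function('D')(q, v) = Add(142, q)
Function('Q')(Z) = Add(113, Pow(Z, 2), Mul(-139, Z)) (Function('Q')(Z) = Add(Add(Pow(Z, 2), Mul(-139, Z)), 113) = Add(113, Pow(Z, 2), Mul(-139, Z)))
n = -24274 (n = Add(Add(-11002, 101), -13373) = Add(-10901, -13373) = -24274)
Add(n, Add(Function('D')(41, -137), Function('Q')(90))) = Add(-24274, Add(Add(142, 41), Add(113, Pow(90, 2), Mul(-139, 90)))) = Add(-24274, Add(183, Add(113, 8100, -12510))) = Add(-24274, Add(183, -4297)) = Add(-24274, -4114) = -28388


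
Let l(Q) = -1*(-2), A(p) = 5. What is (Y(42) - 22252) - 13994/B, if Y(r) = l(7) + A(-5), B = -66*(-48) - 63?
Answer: -69084719/3105 ≈ -22250.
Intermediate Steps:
B = 3105 (B = 3168 - 63 = 3105)
l(Q) = 2
Y(r) = 7 (Y(r) = 2 + 5 = 7)
(Y(42) - 22252) - 13994/B = (7 - 22252) - 13994/3105 = -22245 - 13994*1/3105 = -22245 - 13994/3105 = -69084719/3105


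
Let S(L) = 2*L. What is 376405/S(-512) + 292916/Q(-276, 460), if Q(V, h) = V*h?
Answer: -3005520299/8125440 ≈ -369.89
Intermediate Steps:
376405/S(-512) + 292916/Q(-276, 460) = 376405/((2*(-512))) + 292916/((-276*460)) = 376405/(-1024) + 292916/(-126960) = 376405*(-1/1024) + 292916*(-1/126960) = -376405/1024 - 73229/31740 = -3005520299/8125440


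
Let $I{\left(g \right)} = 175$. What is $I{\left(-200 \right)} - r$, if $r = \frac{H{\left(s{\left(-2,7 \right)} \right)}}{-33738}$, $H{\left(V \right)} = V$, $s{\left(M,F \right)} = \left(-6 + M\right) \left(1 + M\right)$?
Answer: $\frac{2952079}{16869} \approx 175.0$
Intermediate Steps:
$s{\left(M,F \right)} = \left(1 + M\right) \left(-6 + M\right)$
$r = - \frac{4}{16869}$ ($r = \frac{-6 + \left(-2\right)^{2} - -10}{-33738} = \left(-6 + 4 + 10\right) \left(- \frac{1}{33738}\right) = 8 \left(- \frac{1}{33738}\right) = - \frac{4}{16869} \approx -0.00023712$)
$I{\left(-200 \right)} - r = 175 - - \frac{4}{16869} = 175 + \frac{4}{16869} = \frac{2952079}{16869}$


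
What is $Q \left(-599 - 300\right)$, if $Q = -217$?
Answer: $195083$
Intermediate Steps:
$Q \left(-599 - 300\right) = - 217 \left(-599 - 300\right) = \left(-217\right) \left(-899\right) = 195083$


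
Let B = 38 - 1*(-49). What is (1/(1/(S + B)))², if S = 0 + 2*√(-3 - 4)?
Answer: 7541 + 348*I*√7 ≈ 7541.0 + 920.72*I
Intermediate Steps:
B = 87 (B = 38 + 49 = 87)
S = 2*I*√7 (S = 0 + 2*√(-7) = 0 + 2*(I*√7) = 0 + 2*I*√7 = 2*I*√7 ≈ 5.2915*I)
(1/(1/(S + B)))² = (1/(1/(2*I*√7 + 87)))² = (1/(1/(87 + 2*I*√7)))² = (87 + 2*I*√7)²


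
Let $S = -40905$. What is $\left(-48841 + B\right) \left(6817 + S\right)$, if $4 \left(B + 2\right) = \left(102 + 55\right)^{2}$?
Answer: $1454901406$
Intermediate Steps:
$B = \frac{24641}{4}$ ($B = -2 + \frac{\left(102 + 55\right)^{2}}{4} = -2 + \frac{157^{2}}{4} = -2 + \frac{1}{4} \cdot 24649 = -2 + \frac{24649}{4} = \frac{24641}{4} \approx 6160.3$)
$\left(-48841 + B\right) \left(6817 + S\right) = \left(-48841 + \frac{24641}{4}\right) \left(6817 - 40905\right) = \left(- \frac{170723}{4}\right) \left(-34088\right) = 1454901406$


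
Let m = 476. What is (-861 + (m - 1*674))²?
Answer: 1121481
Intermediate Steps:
(-861 + (m - 1*674))² = (-861 + (476 - 1*674))² = (-861 + (476 - 674))² = (-861 - 198)² = (-1059)² = 1121481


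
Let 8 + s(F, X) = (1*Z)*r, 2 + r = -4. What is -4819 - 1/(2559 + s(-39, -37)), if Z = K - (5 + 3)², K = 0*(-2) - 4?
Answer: -14259422/2959 ≈ -4819.0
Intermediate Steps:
K = -4 (K = 0 - 4 = -4)
r = -6 (r = -2 - 4 = -6)
Z = -68 (Z = -4 - (5 + 3)² = -4 - 1*8² = -4 - 1*64 = -4 - 64 = -68)
s(F, X) = 400 (s(F, X) = -8 + (1*(-68))*(-6) = -8 - 68*(-6) = -8 + 408 = 400)
-4819 - 1/(2559 + s(-39, -37)) = -4819 - 1/(2559 + 400) = -4819 - 1/2959 = -14259422/2959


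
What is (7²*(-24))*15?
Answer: -17640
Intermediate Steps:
(7²*(-24))*15 = (49*(-24))*15 = -1176*15 = -17640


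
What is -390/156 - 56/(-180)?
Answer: -197/90 ≈ -2.1889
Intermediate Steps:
-390/156 - 56/(-180) = -390*1/156 - 56*(-1/180) = -5/2 + 14/45 = -197/90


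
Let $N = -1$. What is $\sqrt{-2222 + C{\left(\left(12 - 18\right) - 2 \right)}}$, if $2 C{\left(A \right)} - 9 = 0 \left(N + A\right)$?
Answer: $\frac{i \sqrt{8870}}{2} \approx 47.09 i$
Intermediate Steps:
$C{\left(A \right)} = \frac{9}{2}$ ($C{\left(A \right)} = \frac{9}{2} + \frac{0 \left(-1 + A\right)}{2} = \frac{9}{2} + \frac{1}{2} \cdot 0 = \frac{9}{2} + 0 = \frac{9}{2}$)
$\sqrt{-2222 + C{\left(\left(12 - 18\right) - 2 \right)}} = \sqrt{-2222 + \frac{9}{2}} = \sqrt{- \frac{4435}{2}} = \frac{i \sqrt{8870}}{2}$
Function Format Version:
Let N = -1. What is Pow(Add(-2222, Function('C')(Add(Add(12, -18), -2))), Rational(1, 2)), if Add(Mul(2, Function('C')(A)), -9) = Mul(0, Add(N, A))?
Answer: Mul(Rational(1, 2), I, Pow(8870, Rational(1, 2))) ≈ Mul(47.090, I)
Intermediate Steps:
Function('C')(A) = Rational(9, 2) (Function('C')(A) = Add(Rational(9, 2), Mul(Rational(1, 2), Mul(0, Add(-1, A)))) = Add(Rational(9, 2), Mul(Rational(1, 2), 0)) = Add(Rational(9, 2), 0) = Rational(9, 2))
Pow(Add(-2222, Function('C')(Add(Add(12, -18), -2))), Rational(1, 2)) = Pow(Add(-2222, Rational(9, 2)), Rational(1, 2)) = Pow(Rational(-4435, 2), Rational(1, 2)) = Mul(Rational(1, 2), I, Pow(8870, Rational(1, 2)))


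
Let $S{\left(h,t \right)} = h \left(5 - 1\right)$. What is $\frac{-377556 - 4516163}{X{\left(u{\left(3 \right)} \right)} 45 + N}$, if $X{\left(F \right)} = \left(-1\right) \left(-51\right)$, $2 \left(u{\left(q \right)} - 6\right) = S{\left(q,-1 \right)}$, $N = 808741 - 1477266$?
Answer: $\frac{4893719}{666230} \approx 7.3454$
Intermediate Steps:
$S{\left(h,t \right)} = 4 h$ ($S{\left(h,t \right)} = h 4 = 4 h$)
$N = -668525$ ($N = 808741 - 1477266 = -668525$)
$u{\left(q \right)} = 6 + 2 q$ ($u{\left(q \right)} = 6 + \frac{4 q}{2} = 6 + 2 q$)
$X{\left(F \right)} = 51$
$\frac{-377556 - 4516163}{X{\left(u{\left(3 \right)} \right)} 45 + N} = \frac{-377556 - 4516163}{51 \cdot 45 - 668525} = - \frac{4893719}{2295 - 668525} = - \frac{4893719}{-666230} = \left(-4893719\right) \left(- \frac{1}{666230}\right) = \frac{4893719}{666230}$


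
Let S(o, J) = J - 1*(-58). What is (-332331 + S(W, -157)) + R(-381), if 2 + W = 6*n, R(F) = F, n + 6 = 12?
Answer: -332811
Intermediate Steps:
n = 6 (n = -6 + 12 = 6)
W = 34 (W = -2 + 6*6 = -2 + 36 = 34)
S(o, J) = 58 + J (S(o, J) = J + 58 = 58 + J)
(-332331 + S(W, -157)) + R(-381) = (-332331 + (58 - 157)) - 381 = (-332331 - 99) - 381 = -332430 - 381 = -332811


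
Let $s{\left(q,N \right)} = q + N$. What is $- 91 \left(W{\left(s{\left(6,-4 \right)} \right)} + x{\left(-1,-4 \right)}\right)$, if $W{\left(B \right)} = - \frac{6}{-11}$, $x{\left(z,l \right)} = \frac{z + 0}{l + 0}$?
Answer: $- \frac{3185}{44} \approx -72.386$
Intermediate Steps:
$x{\left(z,l \right)} = \frac{z}{l}$
$s{\left(q,N \right)} = N + q$
$W{\left(B \right)} = \frac{6}{11}$ ($W{\left(B \right)} = \left(-6\right) \left(- \frac{1}{11}\right) = \frac{6}{11}$)
$- 91 \left(W{\left(s{\left(6,-4 \right)} \right)} + x{\left(-1,-4 \right)}\right) = - 91 \left(\frac{6}{11} - \frac{1}{-4}\right) = - 91 \left(\frac{6}{11} - - \frac{1}{4}\right) = - 91 \left(\frac{6}{11} + \frac{1}{4}\right) = \left(-91\right) \frac{35}{44} = - \frac{3185}{44}$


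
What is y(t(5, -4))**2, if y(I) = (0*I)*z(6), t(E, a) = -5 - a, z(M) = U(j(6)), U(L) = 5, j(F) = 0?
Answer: 0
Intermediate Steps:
z(M) = 5
y(I) = 0 (y(I) = (0*I)*5 = 0*5 = 0)
y(t(5, -4))**2 = 0**2 = 0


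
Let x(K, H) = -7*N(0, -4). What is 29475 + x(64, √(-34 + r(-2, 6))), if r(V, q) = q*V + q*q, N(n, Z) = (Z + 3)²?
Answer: 29468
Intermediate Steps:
N(n, Z) = (3 + Z)²
r(V, q) = q² + V*q (r(V, q) = V*q + q² = q² + V*q)
x(K, H) = -7 (x(K, H) = -7*(3 - 4)² = -7*(-1)² = -7*1 = -7)
29475 + x(64, √(-34 + r(-2, 6))) = 29475 - 7 = 29468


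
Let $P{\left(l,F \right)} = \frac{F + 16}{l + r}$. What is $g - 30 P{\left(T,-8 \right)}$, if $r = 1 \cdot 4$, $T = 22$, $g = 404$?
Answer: $\frac{5132}{13} \approx 394.77$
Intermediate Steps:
$r = 4$
$P{\left(l,F \right)} = \frac{16 + F}{4 + l}$ ($P{\left(l,F \right)} = \frac{F + 16}{l + 4} = \frac{16 + F}{4 + l}$)
$g - 30 P{\left(T,-8 \right)} = 404 - 30 \frac{16 - 8}{4 + 22} = 404 - 30 \cdot \frac{1}{26} \cdot 8 = 404 - \frac{120}{13} = \frac{5132}{13}$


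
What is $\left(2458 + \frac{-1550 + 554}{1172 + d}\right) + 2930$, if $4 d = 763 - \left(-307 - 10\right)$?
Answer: $\frac{3884250}{721} \approx 5387.3$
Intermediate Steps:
$d = 270$ ($d = \frac{763 - \left(-307 - 10\right)}{4} = \frac{763 - -317}{4} = \frac{763 + 317}{4} = \frac{1}{4} \cdot 1080 = 270$)
$\left(2458 + \frac{-1550 + 554}{1172 + d}\right) + 2930 = \left(2458 + \frac{-1550 + 554}{1172 + 270}\right) + 2930 = \left(2458 - \frac{996}{1442}\right) + 2930 = \left(2458 - \frac{498}{721}\right) + 2930 = \frac{1771720}{721} + 2930 = \frac{3884250}{721}$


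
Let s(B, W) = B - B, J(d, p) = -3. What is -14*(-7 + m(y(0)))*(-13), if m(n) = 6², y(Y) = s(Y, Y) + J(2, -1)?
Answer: 5278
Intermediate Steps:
s(B, W) = 0
y(Y) = -3 (y(Y) = 0 - 3 = -3)
m(n) = 36
-14*(-7 + m(y(0)))*(-13) = -14*(-7 + 36)*(-13) = -406*(-13) = -14*(-377) = 5278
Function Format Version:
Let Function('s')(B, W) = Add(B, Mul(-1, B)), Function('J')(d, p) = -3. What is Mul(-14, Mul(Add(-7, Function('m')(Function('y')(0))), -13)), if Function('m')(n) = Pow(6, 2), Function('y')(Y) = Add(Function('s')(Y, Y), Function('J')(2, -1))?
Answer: 5278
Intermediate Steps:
Function('s')(B, W) = 0
Function('y')(Y) = -3 (Function('y')(Y) = Add(0, -3) = -3)
Function('m')(n) = 36
Mul(-14, Mul(Add(-7, Function('m')(Function('y')(0))), -13)) = Mul(-14, Mul(Add(-7, 36), -13)) = Mul(-14, Mul(29, -13)) = Mul(-14, -377) = 5278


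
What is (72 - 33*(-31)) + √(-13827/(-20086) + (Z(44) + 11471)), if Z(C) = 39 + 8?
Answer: 1095 + 25*√61450378/1826 ≈ 1202.3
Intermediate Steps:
Z(C) = 47
(72 - 33*(-31)) + √(-13827/(-20086) + (Z(44) + 11471)) = (72 - 33*(-31)) + √(-13827/(-20086) + (47 + 11471)) = (72 + 1023) + √(-13827*(-1/20086) + 11518) = 1095 + √(1257/1826 + 11518) = 1095 + √(21033125/1826) = 1095 + 25*√61450378/1826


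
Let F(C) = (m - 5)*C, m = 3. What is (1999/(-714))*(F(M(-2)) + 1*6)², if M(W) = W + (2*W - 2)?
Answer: -483758/357 ≈ -1355.1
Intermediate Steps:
M(W) = -2 + 3*W (M(W) = W + (-2 + 2*W) = -2 + 3*W)
F(C) = -2*C (F(C) = (3 - 5)*C = -2*C)
(1999/(-714))*(F(M(-2)) + 1*6)² = (1999/(-714))*(-2*(-2 + 3*(-2)) + 1*6)² = (1999*(-1/714))*(-2*(-2 - 6) + 6)² = -1999*(-2*(-8) + 6)²/714 = -1999*(16 + 6)²/714 = -1999/714*22² = -1999/714*484 = -483758/357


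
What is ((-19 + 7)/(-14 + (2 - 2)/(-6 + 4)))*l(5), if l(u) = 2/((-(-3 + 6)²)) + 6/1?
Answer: 104/21 ≈ 4.9524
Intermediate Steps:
l(u) = 52/9 (l(u) = 2/((-1*3²)) + 6*1 = 2/((-1*9)) + 6 = 2/(-9) + 6 = 2*(-⅑) + 6 = -2/9 + 6 = 52/9)
((-19 + 7)/(-14 + (2 - 2)/(-6 + 4)))*l(5) = ((-19 + 7)/(-14 + (2 - 2)/(-6 + 4)))*(52/9) = -12/(-14 + 0/(-2))*(52/9) = -12/(-14 + 0*(-½))*(52/9) = -12/(-14 + 0)*(52/9) = -12/(-14)*(52/9) = -12*(-1/14)*(52/9) = (6/7)*(52/9) = 104/21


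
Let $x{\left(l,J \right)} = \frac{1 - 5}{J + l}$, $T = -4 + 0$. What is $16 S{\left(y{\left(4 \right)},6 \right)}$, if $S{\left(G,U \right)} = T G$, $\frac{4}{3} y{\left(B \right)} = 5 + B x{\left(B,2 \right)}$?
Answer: $-112$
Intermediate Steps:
$T = -4$
$x{\left(l,J \right)} = - \frac{4}{J + l}$
$y{\left(B \right)} = \frac{15}{4} - \frac{3 B}{2 + B}$ ($y{\left(B \right)} = \frac{3 \left(5 + B \left(- \frac{4}{2 + B}\right)\right)}{4} = \frac{3 \left(5 - \frac{4 B}{2 + B}\right)}{4} = \frac{15}{4} - \frac{3 B}{2 + B}$)
$S{\left(G,U \right)} = - 4 G$
$16 S{\left(y{\left(4 \right)},6 \right)} = 16 \left(- 4 \frac{3 \left(10 + 4\right)}{4 \left(2 + 4\right)}\right) = 16 \left(- 4 \cdot \frac{3}{4} \cdot \frac{1}{6} \cdot 14\right) = 16 \left(\left(-4\right) \frac{7}{4}\right) = 16 \left(-7\right) = -112$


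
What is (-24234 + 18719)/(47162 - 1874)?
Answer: -5515/45288 ≈ -0.12178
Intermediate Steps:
(-24234 + 18719)/(47162 - 1874) = -5515/45288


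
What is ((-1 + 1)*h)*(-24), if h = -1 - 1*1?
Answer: 0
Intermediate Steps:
h = -2 (h = -1 - 1 = -2)
((-1 + 1)*h)*(-24) = ((-1 + 1)*(-2))*(-24) = (0*(-2))*(-24) = 0*(-24) = 0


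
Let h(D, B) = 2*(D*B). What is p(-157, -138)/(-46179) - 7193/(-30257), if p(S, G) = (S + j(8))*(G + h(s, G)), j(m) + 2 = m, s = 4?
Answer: -593588083/155248667 ≈ -3.8235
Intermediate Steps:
j(m) = -2 + m
h(D, B) = 2*B*D (h(D, B) = 2*(B*D) = 2*B*D)
p(S, G) = 9*G*(6 + S) (p(S, G) = (S + (-2 + 8))*(G + 2*G*4) = (S + 6)*(G + 8*G) = (6 + S)*(9*G) = 9*G*(6 + S))
p(-157, -138)/(-46179) - 7193/(-30257) = (9*(-138)*(6 - 157))/(-46179) - 7193/(-30257) = (9*(-138)*(-151))*(-1/46179) - 7193*(-1/30257) = 187542*(-1/46179) + 7193/30257 = -20838/5131 + 7193/30257 = -593588083/155248667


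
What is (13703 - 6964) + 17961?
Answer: 24700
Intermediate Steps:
(13703 - 6964) + 17961 = 6739 + 17961 = 24700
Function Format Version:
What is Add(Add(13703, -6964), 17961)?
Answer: 24700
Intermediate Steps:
Add(Add(13703, -6964), 17961) = Add(6739, 17961) = 24700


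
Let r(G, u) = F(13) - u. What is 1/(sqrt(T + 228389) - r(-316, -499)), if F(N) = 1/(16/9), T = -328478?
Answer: -127888/89510833 - 768*I*sqrt(11121)/89510833 ≈ -0.0014287 - 0.00090481*I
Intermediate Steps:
F(N) = 9/16 (F(N) = 1/(16*(1/9)) = 1/(16/9) = 9/16)
r(G, u) = 9/16 - u
1/(sqrt(T + 228389) - r(-316, -499)) = 1/(sqrt(-328478 + 228389) - (9/16 - 1*(-499))) = 1/(sqrt(-100089) - (9/16 + 499)) = 1/(3*I*sqrt(11121) - 1*7993/16) = 1/(3*I*sqrt(11121) - 7993/16) = 1/(-7993/16 + 3*I*sqrt(11121))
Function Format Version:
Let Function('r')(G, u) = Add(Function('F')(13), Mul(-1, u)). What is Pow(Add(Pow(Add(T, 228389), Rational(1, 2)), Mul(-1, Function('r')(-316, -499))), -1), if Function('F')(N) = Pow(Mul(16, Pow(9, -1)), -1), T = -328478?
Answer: Add(Rational(-127888, 89510833), Mul(Rational(-768, 89510833), I, Pow(11121, Rational(1, 2)))) ≈ Add(-0.0014287, Mul(-0.00090481, I))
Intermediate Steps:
Function('F')(N) = Rational(9, 16) (Function('F')(N) = Pow(Mul(16, Rational(1, 9)), -1) = Pow(Rational(16, 9), -1) = Rational(9, 16))
Function('r')(G, u) = Add(Rational(9, 16), Mul(-1, u))
Pow(Add(Pow(Add(T, 228389), Rational(1, 2)), Mul(-1, Function('r')(-316, -499))), -1) = Pow(Add(Pow(Add(-328478, 228389), Rational(1, 2)), Mul(-1, Add(Rational(9, 16), Mul(-1, -499)))), -1) = Pow(Add(Pow(-100089, Rational(1, 2)), Mul(-1, Add(Rational(9, 16), 499))), -1) = Pow(Add(Mul(3, I, Pow(11121, Rational(1, 2))), Mul(-1, Rational(7993, 16))), -1) = Pow(Add(Mul(3, I, Pow(11121, Rational(1, 2))), Rational(-7993, 16)), -1) = Pow(Add(Rational(-7993, 16), Mul(3, I, Pow(11121, Rational(1, 2)))), -1)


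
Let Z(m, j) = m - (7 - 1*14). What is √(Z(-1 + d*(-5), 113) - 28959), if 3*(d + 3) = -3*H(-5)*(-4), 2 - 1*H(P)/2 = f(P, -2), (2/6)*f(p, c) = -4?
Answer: 7*I*√602 ≈ 171.75*I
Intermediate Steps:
f(p, c) = -12 (f(p, c) = 3*(-4) = -12)
H(P) = 28 (H(P) = 4 - 2*(-12) = 4 + 24 = 28)
d = 109 (d = -3 + (-3*28*(-4))/3 = -3 + (-84*(-4))/3 = -3 + (⅓)*336 = -3 + 112 = 109)
Z(m, j) = 7 + m (Z(m, j) = m - (7 - 14) = m - 1*(-7) = m + 7 = 7 + m)
√(Z(-1 + d*(-5), 113) - 28959) = √((7 + (-1 + 109*(-5))) - 28959) = √((7 + (-1 - 545)) - 28959) = √((7 - 546) - 28959) = √(-539 - 28959) = √(-29498) = 7*I*√602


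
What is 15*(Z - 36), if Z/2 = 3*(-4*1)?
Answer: -900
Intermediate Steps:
Z = -24 (Z = 2*(3*(-4*1)) = 2*(3*(-4)) = 2*(-12) = -24)
15*(Z - 36) = 15*(-24 - 36) = 15*(-60) = -900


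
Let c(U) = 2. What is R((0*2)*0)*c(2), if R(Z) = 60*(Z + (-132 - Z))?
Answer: -15840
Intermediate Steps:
R(Z) = -7920 (R(Z) = 60*(-132) = -7920)
R((0*2)*0)*c(2) = -7920*2 = -15840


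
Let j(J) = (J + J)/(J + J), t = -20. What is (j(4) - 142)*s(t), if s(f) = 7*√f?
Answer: -1974*I*√5 ≈ -4414.0*I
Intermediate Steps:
j(J) = 1 (j(J) = (2*J)/((2*J)) = (2*J)*(1/(2*J)) = 1)
(j(4) - 142)*s(t) = (1 - 142)*(7*√(-20)) = -987*2*I*√5 = -1974*I*√5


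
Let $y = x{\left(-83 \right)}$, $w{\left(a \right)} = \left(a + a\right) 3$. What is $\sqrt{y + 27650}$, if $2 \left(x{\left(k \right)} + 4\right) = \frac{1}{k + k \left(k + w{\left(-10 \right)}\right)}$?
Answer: $\frac{\sqrt{3840300226109}}{11786} \approx 166.27$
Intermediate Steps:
$w{\left(a \right)} = 6 a$ ($w{\left(a \right)} = 2 a 3 = 6 a$)
$x{\left(k \right)} = -4 + \frac{1}{2 \left(k + k \left(-60 + k\right)\right)}$ ($x{\left(k \right)} = -4 + \frac{1}{2 \left(k + k \left(k + 6 \left(-10\right)\right)\right)} = -4 + \frac{1}{2 \left(k + k \left(k - 60\right)\right)} = -4 + \frac{1}{2 \left(k + k \left(-60 + k\right)\right)}$)
$y = - \frac{94287}{23572}$ ($y = \frac{1 - 8 \left(-83\right)^{2} + 472 \left(-83\right)}{2 \left(-83\right) \left(-59 - 83\right)} = \frac{1}{2} \left(- \frac{1}{83}\right) \frac{1}{-142} \left(1 - 55112 - 39176\right) = \frac{1}{2} \left(- \frac{1}{83}\right) \left(- \frac{1}{142}\right) \left(1 - 55112 - 39176\right) = \frac{1}{2} \left(- \frac{1}{83}\right) \left(- \frac{1}{142}\right) \left(-94287\right) = - \frac{94287}{23572} \approx -4.0$)
$\sqrt{y + 27650} = \sqrt{- \frac{94287}{23572} + 27650} = \sqrt{\frac{651671513}{23572}} = \frac{\sqrt{3840300226109}}{11786}$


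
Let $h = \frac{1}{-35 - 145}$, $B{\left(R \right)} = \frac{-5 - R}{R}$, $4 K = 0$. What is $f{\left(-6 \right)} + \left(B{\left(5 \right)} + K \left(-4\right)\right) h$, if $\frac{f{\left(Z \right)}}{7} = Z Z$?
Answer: $\frac{22681}{90} \approx 252.01$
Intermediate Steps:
$K = 0$ ($K = \frac{1}{4} \cdot 0 = 0$)
$B{\left(R \right)} = \frac{-5 - R}{R}$
$h = - \frac{1}{180}$ ($h = \frac{1}{-180} = - \frac{1}{180} \approx -0.0055556$)
$f{\left(Z \right)} = 7 Z^{2}$ ($f{\left(Z \right)} = 7 Z Z = 7 Z^{2}$)
$f{\left(-6 \right)} + \left(B{\left(5 \right)} + K \left(-4\right)\right) h = 7 \left(-6\right)^{2} + \left(\frac{-5 - 5}{5} + 0 \left(-4\right)\right) \left(- \frac{1}{180}\right) = 7 \cdot 36 + \left(\frac{-5 - 5}{5} + 0\right) \left(- \frac{1}{180}\right) = 252 + \left(\frac{1}{5} \left(-10\right) + 0\right) \left(- \frac{1}{180}\right) = 252 + \left(-2 + 0\right) \left(- \frac{1}{180}\right) = 252 - - \frac{1}{90} = 252 + \frac{1}{90} = \frac{22681}{90}$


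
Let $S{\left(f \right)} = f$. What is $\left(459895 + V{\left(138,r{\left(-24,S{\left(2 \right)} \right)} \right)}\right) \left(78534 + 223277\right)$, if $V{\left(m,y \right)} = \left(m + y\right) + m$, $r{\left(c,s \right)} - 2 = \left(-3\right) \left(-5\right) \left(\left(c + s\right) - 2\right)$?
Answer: $138776621343$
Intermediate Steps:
$r{\left(c,s \right)} = -28 + 15 c + 15 s$ ($r{\left(c,s \right)} = 2 + \left(-3\right) \left(-5\right) \left(\left(c + s\right) - 2\right) = 2 + 15 \left(-2 + c + s\right) = 2 + \left(-30 + 15 c + 15 s\right) = -28 + 15 c + 15 s$)
$V{\left(m,y \right)} = y + 2 m$
$\left(459895 + V{\left(138,r{\left(-24,S{\left(2 \right)} \right)} \right)}\right) \left(78534 + 223277\right) = \left(459895 + \left(\left(-28 + 15 \left(-24\right) + 15 \cdot 2\right) + 2 \cdot 138\right)\right) \left(78534 + 223277\right) = \left(459895 + \left(\left(-28 - 360 + 30\right) + 276\right)\right) 301811 = \left(459895 + \left(-358 + 276\right)\right) 301811 = \left(459895 - 82\right) 301811 = 459813 \cdot 301811 = 138776621343$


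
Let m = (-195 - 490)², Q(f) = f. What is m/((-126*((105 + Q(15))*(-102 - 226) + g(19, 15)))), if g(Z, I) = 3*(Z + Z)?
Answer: 469225/4944996 ≈ 0.094889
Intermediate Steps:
g(Z, I) = 6*Z (g(Z, I) = 3*(2*Z) = 6*Z)
m = 469225 (m = (-685)² = 469225)
m/((-126*((105 + Q(15))*(-102 - 226) + g(19, 15)))) = 469225/((-126*((105 + 15)*(-102 - 226) + 6*19))) = 469225/((-126*(120*(-328) + 114))) = 469225/((-126*(-39360 + 114))) = 469225/((-126*(-39246))) = 469225/4944996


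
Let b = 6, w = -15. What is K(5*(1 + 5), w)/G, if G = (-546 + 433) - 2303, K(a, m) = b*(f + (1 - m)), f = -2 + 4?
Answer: -27/604 ≈ -0.044702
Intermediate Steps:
f = 2
K(a, m) = 18 - 6*m (K(a, m) = 6*(2 + (1 - m)) = 6*(3 - m) = 18 - 6*m)
G = -2416 (G = -113 - 2303 = -2416)
K(5*(1 + 5), w)/G = (18 - 6*(-15))/(-2416) = (18 + 90)*(-1/2416) = 108*(-1/2416) = -27/604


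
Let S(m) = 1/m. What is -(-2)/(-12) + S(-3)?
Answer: -½ ≈ -0.50000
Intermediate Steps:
-(-2)/(-12) + S(-3) = -(-2)/(-12) + 1/(-3) = -(-2)*(-1)/12 - ⅓ = -2*1/12 - ⅓ = -⅙ - ⅓ = -½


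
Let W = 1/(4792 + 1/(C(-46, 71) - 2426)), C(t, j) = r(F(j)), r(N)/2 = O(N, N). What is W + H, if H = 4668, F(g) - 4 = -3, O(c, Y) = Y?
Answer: 54222589500/11615807 ≈ 4668.0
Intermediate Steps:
F(g) = 1 (F(g) = 4 - 3 = 1)
r(N) = 2*N
C(t, j) = 2 (C(t, j) = 2*1 = 2)
W = 2424/11615807 (W = 1/(4792 + 1/(2 - 2426)) = 1/(4792 + 1/(-2424)) = 1/(4792 - 1/2424) = 1/(11615807/2424) = 2424/11615807 ≈ 0.00020868)
W + H = 2424/11615807 + 4668 = 54222589500/11615807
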